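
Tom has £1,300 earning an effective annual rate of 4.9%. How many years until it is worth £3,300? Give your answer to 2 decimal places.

19.47 years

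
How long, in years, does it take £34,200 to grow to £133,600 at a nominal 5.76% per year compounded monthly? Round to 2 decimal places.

23.71 years

Periodic rate i = 0.0576/12 = 0.0048.
(1+i)^n = 133600/34200 = 3.90643, so n = ln 3.90643 / ln 1.0048 = 284.5609 months
= 284.5609/12 years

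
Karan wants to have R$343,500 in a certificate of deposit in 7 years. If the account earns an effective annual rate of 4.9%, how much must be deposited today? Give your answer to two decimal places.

R$245,752.71

PV = FV·(1+i)^(−n) = 343,500 × 0.715437 = 245,752.7148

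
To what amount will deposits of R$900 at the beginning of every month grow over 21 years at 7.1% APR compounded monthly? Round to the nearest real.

i = 0.071/12 = 0.00591667 per month; n = 21·12 = 252.
Accumulation factor s(252|0.00591667) × (1+i) = 581.798996; FV = 900 × 581.798996 = 523,619.0967
(annuity-due: payments at period start, so ×(1+i).)

R$523,619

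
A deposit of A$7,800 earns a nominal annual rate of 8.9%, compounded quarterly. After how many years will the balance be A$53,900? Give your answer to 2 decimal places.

Periodic rate i = 0.089/4 = 0.02225.
(1+i)^n = 53900/7800 = 6.91026, so n = ln 6.91026 / ln 1.02225 = 87.8397 quarters
= 87.8397/4 years

21.96 years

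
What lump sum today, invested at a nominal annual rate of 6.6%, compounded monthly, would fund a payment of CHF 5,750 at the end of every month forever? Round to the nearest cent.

Periodic rate i = 0.066/12 = 0.0055.
PV = C/r = 5750/0.0055 = 1,045,454.5455

CHF 1,045,454.55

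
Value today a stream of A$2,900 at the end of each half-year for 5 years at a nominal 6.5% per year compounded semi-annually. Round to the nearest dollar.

Periodic rate i = 0.065/2 = 0.0325; n = 5 × 2 = 10 periods.
PV = 2900 × [1 − (1+0.0325)^(−10)] / 0.0325 = 2900 × 8.422395 = 24,424.9457

A$24,425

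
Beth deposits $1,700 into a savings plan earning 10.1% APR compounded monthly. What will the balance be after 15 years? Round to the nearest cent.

$7,685.14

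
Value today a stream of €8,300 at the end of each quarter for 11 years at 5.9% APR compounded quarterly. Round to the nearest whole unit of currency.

With 4 periods per year: i = 0.01475, n = 44.
Annuity factor a(44|0.01475) = 32.199943; PV = 8300 × 32.199943 = 267,259.5254

€267,260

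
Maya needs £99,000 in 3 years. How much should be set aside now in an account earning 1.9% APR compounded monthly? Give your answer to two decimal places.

£93,519.03

i = 0.019/12 = 0.00158333 per month; n = 3·12 = 36.
PV = 99,000 / (1 + 0.00158333)^36 = 99,000 / 1.058608 = 93,519.0284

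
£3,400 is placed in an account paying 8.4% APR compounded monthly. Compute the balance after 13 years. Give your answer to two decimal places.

£10,094.30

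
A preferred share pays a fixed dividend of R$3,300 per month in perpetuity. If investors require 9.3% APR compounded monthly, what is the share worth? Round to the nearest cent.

Periodic rate i = 0.093/12 = 0.00775.
PV = C/r = 3300/0.00775 = 425,806.4516

R$425,806.45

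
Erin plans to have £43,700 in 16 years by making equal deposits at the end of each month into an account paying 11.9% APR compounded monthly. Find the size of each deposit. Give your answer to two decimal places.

£76.70

Periodic rate i = 0.119/12 = 0.00991667; n = 16 × 12 = 192 periods.
PMT = 43700 / ( [(1+0.00991667)^192 − 1] / 0.00991667 ) = 43700 / 569.750871 = 76.7002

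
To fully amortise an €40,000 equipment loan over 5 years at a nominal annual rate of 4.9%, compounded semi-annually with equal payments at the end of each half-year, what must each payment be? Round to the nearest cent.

€4,558.55

i = 0.049/2 = 0.0245 per half-year; n = 5·2 = 10.
Annuity-PV factor = 8.774720; PMT = 40000 / 8.774720 = 4,558.5502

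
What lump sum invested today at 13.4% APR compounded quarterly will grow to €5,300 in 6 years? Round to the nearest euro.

€2,403

With 4 periods per year: i = 0.0335, n = 24.
PV = 5,300 / (1 + 0.0335)^24 = 5,300 / 2.205218 = 2,403.3904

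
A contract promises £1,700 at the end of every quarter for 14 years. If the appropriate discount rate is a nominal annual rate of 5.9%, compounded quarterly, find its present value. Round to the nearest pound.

Periodic rate i = 0.059/4 = 0.01475; n = 14 × 4 = 56 periods.
Annuity factor a(56|0.01475) = 37.935866; PV = 1700 × 37.935866 = 64,490.9730

£64,491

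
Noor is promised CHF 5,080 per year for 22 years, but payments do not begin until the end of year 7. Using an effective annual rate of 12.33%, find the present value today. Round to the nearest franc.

CHF 18,920

Value one period before first payment (t=6): 5080 × [1 − (1+0.1233)^(−22)] / 0.1233 = 5080 × 7.482053 = 38,008.8311
PV₀ = 38,008.8311 / (1+0.1233)^6 = 38,008.8311 / 2.008975 = 18,919.5133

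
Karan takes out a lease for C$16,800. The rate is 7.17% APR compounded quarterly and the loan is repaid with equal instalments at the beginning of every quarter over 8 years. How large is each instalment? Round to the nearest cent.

C$682.22

With 4 periods per year: i = 0.017925, n = 32.
Annuity-PV factor × (1+i) = 24.625370; PMT = 16800 / 24.625370 = 682.2233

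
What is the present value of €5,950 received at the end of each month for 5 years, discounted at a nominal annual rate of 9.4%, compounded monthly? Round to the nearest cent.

With 12 periods per year: i = 0.00783333, n = 60.
PV = PMT · [1 − (1+i)^(−n)] / i = 5950 · 47.725804 = 283,968.5338

€283,968.53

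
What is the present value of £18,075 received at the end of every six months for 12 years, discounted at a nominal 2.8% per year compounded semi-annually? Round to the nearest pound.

£366,289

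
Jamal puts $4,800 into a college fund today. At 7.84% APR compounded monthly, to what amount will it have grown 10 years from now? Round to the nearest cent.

With 12 periods per year: i = 0.00653333, n = 120.
FV = 4,800 × (1 + 0.00653333)^120 = 10,486.2613

$10,486.26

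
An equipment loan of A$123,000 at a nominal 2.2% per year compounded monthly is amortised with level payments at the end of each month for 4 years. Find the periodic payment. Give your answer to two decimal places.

A$2,679.25

i = 0.022/12 = 0.00183333 per month; n = 4·12 = 48.
Annuity-PV factor = 45.908367; PMT = 123000 / 45.908367 = 2,679.2502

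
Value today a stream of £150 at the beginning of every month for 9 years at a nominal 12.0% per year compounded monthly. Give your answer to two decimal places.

i = 0.12/12 = 0.01 per month; n = 9·12 = 108.
Annuity factor a(108|0.01) × (1+i) = 66.516368; PV = 150 × 66.516368 = 9,977.4552
Payments are at the start of each period, so multiply by (1+i).

£9,977.46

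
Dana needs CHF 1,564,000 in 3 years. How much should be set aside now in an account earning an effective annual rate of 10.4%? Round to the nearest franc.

Discount factor = (1+0.104)^(−3) = 0.743178; PV = 1,564,000 × 0.743178 = 1,162,330.2177

CHF 1,162,330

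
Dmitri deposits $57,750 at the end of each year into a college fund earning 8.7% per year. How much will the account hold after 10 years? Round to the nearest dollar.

$864,928

FV = PMT · [(1+i)^n − 1] / i = 57750 · 14.977103 = 864,927.7040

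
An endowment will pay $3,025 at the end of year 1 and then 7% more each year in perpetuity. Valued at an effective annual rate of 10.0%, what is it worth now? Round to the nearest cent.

$100,833.33

PV = PMT / (i − g) = 3025 / (0.1 − 0.07) = 3025 / 0.030000 = 100,833.3333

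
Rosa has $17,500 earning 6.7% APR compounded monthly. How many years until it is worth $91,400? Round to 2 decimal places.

Periodic rate i = 0.067/12 = 0.00558333.
n = ln(91400/17500) / ln(1+0.00558333) = ln(5.22286) / 0.005568 = 296.8934 months
= 296.8934/12 years

24.74 years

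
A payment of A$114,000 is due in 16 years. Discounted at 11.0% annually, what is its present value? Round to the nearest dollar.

PV = 114,000 / (1 + 0.11)^16 = 114,000 / 5.310894 = 21,465.3113

A$21,465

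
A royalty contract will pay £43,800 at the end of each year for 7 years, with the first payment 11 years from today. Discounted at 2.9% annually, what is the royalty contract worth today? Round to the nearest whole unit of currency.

Value one period before first payment (t=10): 43800 × [1 − (1+0.029)^(−7)] / 0.029 = 43800 × 6.253831 = 273,917.8019
PV₀ = 273,917.8019 / (1+0.029)^10 = 273,917.8019 / 1.330926 = 205,810.0178

£205,810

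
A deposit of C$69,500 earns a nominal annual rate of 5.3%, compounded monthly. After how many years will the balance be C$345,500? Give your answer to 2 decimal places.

30.32 years

Periodic rate i = 0.053/12 = 0.00441667.
(1+i)^n = 345500/69500 = 4.97122, so n = ln 4.97122 / ln 1.00442 = 363.8954 months
= 363.8954/12 years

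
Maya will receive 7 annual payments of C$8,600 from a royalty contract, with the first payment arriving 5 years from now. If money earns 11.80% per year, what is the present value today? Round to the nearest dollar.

PV at t=4 (ordinary 7-year annuity): 8600 × a(7|0.118) = 8600 × 4.592846 = 39,498.4746
Discount back 4 years: 39,498.4746 × (1+0.118)^(−4) = 39,498.4746 × 0.640078 = 25,282.0979

C$25,282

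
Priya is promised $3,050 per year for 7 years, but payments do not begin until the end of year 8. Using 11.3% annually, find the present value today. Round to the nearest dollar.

Value one period before first payment (t=7): 3050 × [1 − (1+0.113)^(−7)] / 0.113 = 3050 × 4.666870 = 14,233.9539
Discount back 7 years: 14,233.9539 × (1+0.113)^(−7) = 14,233.9539 × 0.472644 = 6,727.5883

$6,728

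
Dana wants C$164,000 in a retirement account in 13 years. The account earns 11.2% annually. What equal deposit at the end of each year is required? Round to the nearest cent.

C$6,173.64

FV-annuity factor = 26.564551; PMT = 164000 / 26.564551 = 6,173.6409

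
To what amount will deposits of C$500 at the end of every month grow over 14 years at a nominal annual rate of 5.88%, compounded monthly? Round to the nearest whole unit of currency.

Periodic rate i = 0.0588/12 = 0.0049; n = 14 × 12 = 168 periods.
Accumulation factor s(168|0.0049) = 259.837289; FV = 500 × 259.837289 = 129,918.6443

C$129,919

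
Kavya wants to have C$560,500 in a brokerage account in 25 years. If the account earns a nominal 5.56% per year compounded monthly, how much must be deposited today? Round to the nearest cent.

C$140,055.60

i = 0.0556/12 = 0.00463333 per month; n = 25·12 = 300.
PV = 560,500 / (1 + 0.00463333)^300 = 560,500 / 4.001982 = 140,055.6014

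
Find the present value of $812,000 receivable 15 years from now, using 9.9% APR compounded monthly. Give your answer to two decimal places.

$185,043.79

i = 0.099/12 = 0.00825 per month; n = 15·12 = 180.
Discount factor = (1+0.00825)^(−180) = 0.227886; PV = 812,000 × 0.227886 = 185,043.7866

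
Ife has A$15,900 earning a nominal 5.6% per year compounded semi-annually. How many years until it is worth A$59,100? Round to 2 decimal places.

23.77 years

Periodic rate i = 0.056/2 = 0.028.
(1+i)^n = 59100/15900 = 3.71698, so n = ln 3.71698 / ln 1.028 = 47.5431 half-years
= 47.5431/2 years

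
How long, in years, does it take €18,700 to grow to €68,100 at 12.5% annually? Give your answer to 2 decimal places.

10.97 years

(1+i)^n = 68100/18700 = 3.64171, so n = ln 3.64171 / ln 1.125 = 10.9732 years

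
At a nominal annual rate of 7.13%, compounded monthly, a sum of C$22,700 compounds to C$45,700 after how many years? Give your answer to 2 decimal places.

Periodic rate i = 0.0713/12 = 0.00594167.
n = ln(45700/22700) / ln(1+0.00594167) = ln(2.01322) / 0.005924 = 118.1167 months
= 118.1167/12 years

9.84 years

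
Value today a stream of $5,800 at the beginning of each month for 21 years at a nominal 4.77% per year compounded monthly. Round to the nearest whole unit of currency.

With 12 periods per year: i = 0.003975, n = 252.
PV = PMT · [1 − (1+i)^(−n)] / i × (1+i) = 5800 · 159.629618 = 925,851.7852
Payments are at the start of each period, so multiply by (1+i).

$925,852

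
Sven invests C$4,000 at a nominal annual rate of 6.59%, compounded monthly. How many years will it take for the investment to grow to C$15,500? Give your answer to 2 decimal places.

20.61 years

Periodic rate i = 0.0659/12 = 0.00549167.
n = ln(15500/4000) / ln(1+0.00549167) = ln(3.87500) / 0.005477 = 247.3314 months
= 247.3314/12 years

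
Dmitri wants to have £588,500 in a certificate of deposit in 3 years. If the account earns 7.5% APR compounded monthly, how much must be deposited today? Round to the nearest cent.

Periodic rate i = 0.075/12 = 0.00625; n = 3 × 12 = 36 periods.
PV = 588,500 / (1 + 0.00625)^36 = 588,500 / 1.251446 = 470,255.9569

£470,255.96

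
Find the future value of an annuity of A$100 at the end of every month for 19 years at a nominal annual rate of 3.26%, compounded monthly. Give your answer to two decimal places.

With 12 periods per year: i = 0.00271667, n = 228.
FV = PMT · [(1+i)^n − 1] / i = 100 · 315.185310 = 31,518.5310

A$31,518.53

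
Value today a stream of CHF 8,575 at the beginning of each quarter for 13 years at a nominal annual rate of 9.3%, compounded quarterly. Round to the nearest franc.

CHF 263,172

With 4 periods per year: i = 0.02325, n = 52.
PV = 8575 × [1 − (1+0.02325)^(−52)] / 0.02325 × (1+i) = 8575 × 30.690648 = 263,172.3104
Payments are at the start of each period, so multiply by (1+i).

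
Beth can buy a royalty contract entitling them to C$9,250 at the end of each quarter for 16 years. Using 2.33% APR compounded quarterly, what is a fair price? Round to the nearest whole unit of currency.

C$492,992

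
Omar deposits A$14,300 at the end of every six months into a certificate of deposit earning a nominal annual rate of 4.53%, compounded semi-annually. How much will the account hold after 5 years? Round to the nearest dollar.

Periodic rate i = 0.0453/2 = 0.02265; n = 5 × 2 = 10 periods.
FV = PMT · [(1+i)^n − 1] / i = 14300 · 11.083320 = 158,491.4829

A$158,491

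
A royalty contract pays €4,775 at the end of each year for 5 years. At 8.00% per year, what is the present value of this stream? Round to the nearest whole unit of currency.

PV = 4775 × [1 − (1+0.08)^(−5)] / 0.08 = 4775 × 3.992710 = 19,065.1904

€19,065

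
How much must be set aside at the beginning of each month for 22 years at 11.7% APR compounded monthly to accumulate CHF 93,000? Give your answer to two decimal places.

CHF 75.11

i = 0.117/12 = 0.00975 per month; n = 22·12 = 264.
FV-annuity factor × (1+i) = 1238.177149; PMT = 93000 / 1238.177149 = 75.1104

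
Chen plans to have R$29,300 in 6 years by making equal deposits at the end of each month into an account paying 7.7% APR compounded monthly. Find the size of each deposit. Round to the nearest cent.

R$321.43

With 12 periods per year: i = 0.00641667, n = 72.
FV-annuity factor = 91.153925; PMT = 29300 / 91.153925 = 321.4343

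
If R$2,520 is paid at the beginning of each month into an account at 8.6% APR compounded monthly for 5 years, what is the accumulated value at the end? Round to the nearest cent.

R$189,434.40

i = 0.086/12 = 0.00716667 per month; n = 5·12 = 60.
Accumulation factor s(60|0.00716667) × (1+i) = 75.172380; FV = 2520 × 75.172380 = 189,434.3986
(annuity-due: payments at period start, so ×(1+i).)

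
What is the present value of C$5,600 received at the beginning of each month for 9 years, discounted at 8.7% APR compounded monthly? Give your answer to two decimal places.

With 12 periods per year: i = 0.00725, n = 108.
PV = 5600 × [1 − (1+0.00725)^(−108)] / 0.00725 × (1+i) = 5600 × 75.255375 = 421,430.0972
(annuity-due: payments at period start, so ×(1+i).)

C$421,430.10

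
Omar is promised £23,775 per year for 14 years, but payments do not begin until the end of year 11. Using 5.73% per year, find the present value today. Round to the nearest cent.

£128,729.79

Value one period before first payment (t=10): 23775 × [1 − (1+0.0573)^(−14)] / 0.0573 = 23775 × 9.452373 = 224,730.1634
PV₀ = 224,730.1634 / (1+0.0573)^10 = 224,730.1634 / 1.745751 = 128,729.7855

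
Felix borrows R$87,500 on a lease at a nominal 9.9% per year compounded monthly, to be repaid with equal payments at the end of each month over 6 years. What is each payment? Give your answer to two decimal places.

R$1,616.60

With 12 periods per year: i = 0.00825, n = 72.
Annuity-PV factor = 54.125883; PMT = 87500 / 54.125883 = 1,616.6018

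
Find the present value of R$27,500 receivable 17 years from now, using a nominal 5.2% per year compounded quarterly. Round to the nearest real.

i = 0.052/4 = 0.013 per quarter; n = 17·4 = 68.
PV = 27,500 / (1 + 0.013)^68 = 27,500 / 2.406813 = 11,425.8998

R$11,426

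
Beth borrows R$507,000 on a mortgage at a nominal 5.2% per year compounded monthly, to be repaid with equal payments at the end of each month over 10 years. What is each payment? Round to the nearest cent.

Periodic rate i = 0.052/12 = 0.00433333; n = 10 × 12 = 120 periods.
Annuity-PV factor = 93.417964; PMT = 507000 / 93.417964 = 5,427.2217

R$5,427.22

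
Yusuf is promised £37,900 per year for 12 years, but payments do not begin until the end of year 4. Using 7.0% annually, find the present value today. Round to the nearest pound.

£245,728

Value one period before first payment (t=3): 37900 × [1 − (1+0.07)^(−12)] / 0.07 = 37900 × 7.942686 = 301,027.8106
Discount back 3 years: 301,027.8106 × (1+0.07)^(−3) = 301,027.8106 × 0.816298 = 245,728.3627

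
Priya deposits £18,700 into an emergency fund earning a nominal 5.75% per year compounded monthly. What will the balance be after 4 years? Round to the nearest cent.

£23,522.90

With 12 periods per year: i = 0.00479167, n = 48.
18,700 × (1+0.00479167)^48 = 18,700 × 1.257909 = 23,522.8958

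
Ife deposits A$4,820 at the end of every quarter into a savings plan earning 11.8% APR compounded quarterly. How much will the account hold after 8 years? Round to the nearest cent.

With 4 periods per year: i = 0.0295, n = 32.
FV = 4820 × [(1+0.0295)^32 − 1] / 0.0295 = 4820 × 52.046813 = 250,865.6405

A$250,865.64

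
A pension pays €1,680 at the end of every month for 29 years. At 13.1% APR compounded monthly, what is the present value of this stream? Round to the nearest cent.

€150,375.30

With 12 periods per year: i = 0.0109167, n = 348.
Annuity factor a(348|0.0109167) = 89.509106; PV = 1680 × 89.509106 = 150,375.2977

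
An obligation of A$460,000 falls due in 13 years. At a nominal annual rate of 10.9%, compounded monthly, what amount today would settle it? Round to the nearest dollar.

A$112,238

i = 0.109/12 = 0.00908333 per month; n = 13·12 = 156.
Discount factor = (1+0.00908333)^(−156) = 0.243996; PV = 460,000 × 0.243996 = 112,238.1916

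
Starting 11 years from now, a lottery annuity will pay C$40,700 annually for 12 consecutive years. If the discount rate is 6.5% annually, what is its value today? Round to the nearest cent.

Value one period before first payment (t=10): 40700 × [1 − (1+0.065)^(−12)] / 0.065 = 40700 × 8.158725 = 332,060.1204
PV₀ = 332,060.1204 / (1+0.065)^10 = 332,060.1204 / 1.877137 = 176,897.0715

C$176,897.07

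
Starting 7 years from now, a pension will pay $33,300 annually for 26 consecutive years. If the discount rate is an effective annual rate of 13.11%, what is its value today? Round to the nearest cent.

$116,363.37

PV at t=6 (ordinary 26-year annuity): 33300 × a(26|0.1311) = 33300 × 7.317758 = 243,681.3496
Discount back 6 years: 243,681.3496 × (1+0.1311)^(−6) = 243,681.3496 × 0.477523 = 116,363.3664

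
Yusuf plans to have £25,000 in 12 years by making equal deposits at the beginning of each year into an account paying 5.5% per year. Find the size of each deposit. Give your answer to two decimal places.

£1,446.19

PMT = 25000 / ( [(1+0.055)^12 − 1] / 0.055 × (1+i) ) = 25000 / 17.286798 = 1,446.1903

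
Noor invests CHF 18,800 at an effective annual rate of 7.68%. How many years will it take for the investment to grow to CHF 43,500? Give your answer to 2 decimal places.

11.34 years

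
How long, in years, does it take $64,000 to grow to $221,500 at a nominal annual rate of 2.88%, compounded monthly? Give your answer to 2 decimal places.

43.16 years

Periodic rate i = 0.0288/12 = 0.0024.
(1+i)^n = 221500/64000 = 3.46094, so n = ln 3.46094 / ln 1.0024 = 517.9286 months
= 517.9286/12 years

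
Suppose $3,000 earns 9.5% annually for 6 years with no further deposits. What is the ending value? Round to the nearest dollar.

FV = 3,000 × (1 + 0.095)^6 = 5,171.3743

$5,171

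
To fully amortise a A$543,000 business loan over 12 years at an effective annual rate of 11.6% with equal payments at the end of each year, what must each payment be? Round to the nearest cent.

Annuity-PV factor = 6.310904; PMT = 543000 / 6.310904 = 86,041.5557

A$86,041.56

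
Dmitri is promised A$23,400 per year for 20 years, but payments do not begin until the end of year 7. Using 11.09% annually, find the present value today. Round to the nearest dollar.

Value one period before first payment (t=6): 23400 × [1 − (1+0.1109)^(−20)] / 0.1109 = 23400 × 7.916686 = 185,250.4426
PV₀ = 185,250.4426 / (1+0.1109)^6 = 185,250.4426 / 1.879532 = 98,561.9878

A$98,562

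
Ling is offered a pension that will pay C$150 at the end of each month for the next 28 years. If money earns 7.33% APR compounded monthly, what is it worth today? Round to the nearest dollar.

Periodic rate i = 0.0733/12 = 0.00610833; n = 28 × 12 = 336 periods.
Annuity factor a(336|0.00610833) = 142.554339; PV = 150 × 142.554339 = 21,383.1509

C$21,383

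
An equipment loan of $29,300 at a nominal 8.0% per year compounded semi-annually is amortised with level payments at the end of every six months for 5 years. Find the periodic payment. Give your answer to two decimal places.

With 2 periods per year: i = 0.04, n = 10.
Annuity-PV factor = 8.110896; PMT = 29300 / 8.110896 = 3,612.4247

$3,612.42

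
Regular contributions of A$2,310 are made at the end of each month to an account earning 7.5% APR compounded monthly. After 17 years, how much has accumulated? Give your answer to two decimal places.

With 12 periods per year: i = 0.00625, n = 204.
Accumulation factor s(204|0.00625) = 410.324767; FV = 2310 × 410.324767 = 947,850.2106

A$947,850.21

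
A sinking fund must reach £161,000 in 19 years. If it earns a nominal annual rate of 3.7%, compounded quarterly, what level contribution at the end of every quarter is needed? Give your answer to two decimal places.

£1,469.72

Periodic rate i = 0.037/4 = 0.00925; n = 19 × 4 = 76 periods.
FV-annuity factor = 109.544503; PMT = 161000 / 109.544503 = 1,469.7223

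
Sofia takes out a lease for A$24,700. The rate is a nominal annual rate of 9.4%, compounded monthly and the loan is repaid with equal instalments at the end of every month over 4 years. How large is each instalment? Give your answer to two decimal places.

A$619.36

With 12 periods per year: i = 0.00783333, n = 48.
PMT = 24700 / ( [1 − (1+0.00783333)^(−48)] / 0.00783333 ) = 24700 / 39.879708 = 619.3626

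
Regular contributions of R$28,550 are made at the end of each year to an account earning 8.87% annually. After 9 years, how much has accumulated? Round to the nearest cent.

FV = PMT · [(1+i)^n − 1] / i = 28550 · 12.950295 = 369,730.9348

R$369,730.93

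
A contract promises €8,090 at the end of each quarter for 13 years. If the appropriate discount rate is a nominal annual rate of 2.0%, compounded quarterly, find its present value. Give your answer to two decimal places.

€369,630.05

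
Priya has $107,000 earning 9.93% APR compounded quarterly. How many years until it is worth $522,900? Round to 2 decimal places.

16.17 years

Periodic rate i = 0.0993/4 = 0.024825.
n = ln(522900/107000) / ln(1+0.024825) = ln(4.88692) / 0.024522 = 64.6999 quarters
= 64.6999/4 years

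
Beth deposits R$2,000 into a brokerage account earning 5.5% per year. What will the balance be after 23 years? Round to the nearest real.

2,000 × (1+0.055)^23 = 2,000 × 3.426152 = 6,852.3031

R$6,852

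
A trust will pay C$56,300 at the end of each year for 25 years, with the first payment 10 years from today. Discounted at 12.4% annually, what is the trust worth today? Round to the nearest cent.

PV at t=9 (ordinary 25-year annuity): 56300 × a(25|0.124) = 56300 × 7.630585 = 429,601.9508
Discount back 9 years: 429,601.9508 × (1+0.124)^(−9) = 429,601.9508 × 0.349223 = 150,027.0065

C$150,027.01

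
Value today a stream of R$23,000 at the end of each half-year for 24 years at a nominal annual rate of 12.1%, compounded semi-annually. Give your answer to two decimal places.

R$357,494.84

i = 0.121/2 = 0.0605 per half-year; n = 24·2 = 48.
PV = 23000 × [1 − (1+0.0605)^(−48)] / 0.0605 = 23000 × 15.543254 = 357,494.8380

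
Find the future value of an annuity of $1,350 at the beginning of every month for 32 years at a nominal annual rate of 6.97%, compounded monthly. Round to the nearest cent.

With 12 periods per year: i = 0.00580833, n = 384.
FV = 1350 × [(1+0.00580833)^384 − 1] / 0.00580833 × (1+i) = 1350 × 1427.540533 = 1,927,179.7197
Payments are at the start of each period, so multiply by (1+i).

$1,927,179.72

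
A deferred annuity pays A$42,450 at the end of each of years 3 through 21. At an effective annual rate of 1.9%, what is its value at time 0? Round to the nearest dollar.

A$646,914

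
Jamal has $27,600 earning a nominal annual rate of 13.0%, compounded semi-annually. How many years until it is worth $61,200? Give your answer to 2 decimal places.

6.32 years

Periodic rate i = 0.13/2 = 0.065.
n = ln(61200/27600) / ln(1+0.065) = ln(2.21739) / 0.062975 = 12.6452 half-years
= 12.6452/2 years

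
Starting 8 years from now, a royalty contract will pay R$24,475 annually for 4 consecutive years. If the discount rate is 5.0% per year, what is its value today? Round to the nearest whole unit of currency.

R$61,678

PV at t=7 (ordinary 4-year annuity): 24475 × a(4|0.05) = 24475 × 3.545951 = 86,787.1386
Discount back 7 years: 86,787.1386 × (1+0.05)^(−7) = 86,787.1386 × 0.710681 = 61,677.9991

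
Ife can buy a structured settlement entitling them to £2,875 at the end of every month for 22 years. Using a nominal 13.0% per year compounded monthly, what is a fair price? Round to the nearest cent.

i = 0.13/12 = 0.0108333 per month; n = 22·12 = 264.
PV = PMT · [1 − (1+i)^(−n)] / i = 2875 · 86.939409 = 249,950.8011

£249,950.80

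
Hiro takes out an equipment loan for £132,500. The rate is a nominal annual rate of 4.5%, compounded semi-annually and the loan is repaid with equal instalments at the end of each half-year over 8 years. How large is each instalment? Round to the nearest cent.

£9,952.95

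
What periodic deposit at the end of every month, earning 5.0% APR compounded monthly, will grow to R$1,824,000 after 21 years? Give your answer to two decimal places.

i = 0.05/12 = 0.00416667 per month; n = 21·12 = 252.
FV-annuity factor = 444.341787; PMT = 1.824e+06 / 444.341787 = 4,104.9482

R$4,104.95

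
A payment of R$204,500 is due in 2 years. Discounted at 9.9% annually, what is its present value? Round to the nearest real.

R$169,316

PV = FV·(1+i)^(−n) = 204,500 × 0.827951 = 169,315.9718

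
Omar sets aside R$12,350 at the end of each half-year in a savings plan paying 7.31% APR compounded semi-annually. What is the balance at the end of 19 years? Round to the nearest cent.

With 2 periods per year: i = 0.03655, n = 38.
FV = PMT · [(1+i)^n − 1] / i = 12350 · 79.679293 = 984,039.2741

R$984,039.27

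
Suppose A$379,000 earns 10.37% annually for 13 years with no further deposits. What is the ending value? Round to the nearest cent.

A$1,366,793.05

379,000 × (1+0.1037)^13 = 379,000 × 3.606314 = 1,366,793.0542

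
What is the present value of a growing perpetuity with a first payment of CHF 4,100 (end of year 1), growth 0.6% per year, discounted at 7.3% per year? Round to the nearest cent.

CHF 61,194.03

PV = D₁/(r − g) = 4100/(0.073 − 0.006) = 61,194.0299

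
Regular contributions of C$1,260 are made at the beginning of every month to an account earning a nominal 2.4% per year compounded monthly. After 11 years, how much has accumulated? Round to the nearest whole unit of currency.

C$190,505

Periodic rate i = 0.024/12 = 0.002; n = 11 × 12 = 132 periods.
FV = PMT · [(1+i)^n − 1] / i × (1+i) = 1260 · 151.194254 = 190,504.7596
(Beginning-of-period payments → annuity-due factor ×(1+i).)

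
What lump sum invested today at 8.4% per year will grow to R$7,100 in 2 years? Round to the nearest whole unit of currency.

Discount factor = (1+0.084)^(−2) = 0.851023; PV = 7,100 × 0.851023 = 6,042.2652

R$6,042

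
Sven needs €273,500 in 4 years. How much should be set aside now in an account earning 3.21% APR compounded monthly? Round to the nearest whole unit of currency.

€240,585

Periodic rate i = 0.0321/12 = 0.002675; n = 4 × 12 = 48 periods.
Discount factor = (1+0.002675)^(−48) = 0.879652; PV = 273,500 × 0.879652 = 240,584.9023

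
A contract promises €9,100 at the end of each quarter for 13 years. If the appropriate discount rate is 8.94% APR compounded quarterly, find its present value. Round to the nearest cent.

With 4 periods per year: i = 0.02235, n = 52.
PV = 9100 × [1 − (1+0.02235)^(−52)] / 0.02235 = 9100 × 30.567072 = 278,160.3558

€278,160.36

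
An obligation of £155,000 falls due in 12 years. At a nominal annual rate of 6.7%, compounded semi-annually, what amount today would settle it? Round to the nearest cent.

£70,287.83

With 2 periods per year: i = 0.0335, n = 24.
PV = FV·(1+i)^(−n) = 155,000 × 0.453470 = 70,287.8332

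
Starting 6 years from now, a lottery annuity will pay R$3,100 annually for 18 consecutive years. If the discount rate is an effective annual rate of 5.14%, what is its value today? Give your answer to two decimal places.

Value one period before first payment (t=5): 3100 × [1 − (1+0.0514)^(−18)] / 0.0514 = 3100 × 11.562775 = 35,844.6027
PV₀ = 35,844.6027 / (1+0.0514)^5 = 35,844.6027 / 1.284813 = 27,898.6962

R$27,898.70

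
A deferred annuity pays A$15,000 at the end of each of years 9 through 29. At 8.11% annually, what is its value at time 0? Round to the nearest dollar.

PV at t=8 (ordinary 21-year annuity): 15000 × a(21|0.0811) = 15000 × 9.932750 = 148,991.2533
PV₀ = 148,991.2533 / (1+0.0811)^8 = 148,991.2533 / 1.866066 = 79,842.4462

A$79,842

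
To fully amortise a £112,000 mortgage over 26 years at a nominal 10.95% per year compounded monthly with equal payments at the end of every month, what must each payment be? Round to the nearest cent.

£1,085.82

With 12 periods per year: i = 0.009125, n = 312.
Annuity-PV factor = 103.148270; PMT = 112000 / 103.148270 = 1,085.8156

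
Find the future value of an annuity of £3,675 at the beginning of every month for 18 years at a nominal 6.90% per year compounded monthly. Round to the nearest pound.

With 12 periods per year: i = 0.00575, n = 216.
Accumulation factor s(216|0.00575) × (1+i) = 428.578384; FV = 3675 × 428.578384 = 1,575,025.5598
(Beginning-of-period payments → annuity-due factor ×(1+i).)

£1,575,026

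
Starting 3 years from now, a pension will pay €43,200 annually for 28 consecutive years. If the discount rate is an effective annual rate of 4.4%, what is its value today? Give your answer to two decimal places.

€631,019.57

PV at t=2 (ordinary 28-year annuity): 43200 × a(28|0.044) = 43200 × 15.920624 = 687,770.9416
PV₀ = 687,770.9416 / (1+0.044)^2 = 687,770.9416 / 1.089936 = 631,019.5659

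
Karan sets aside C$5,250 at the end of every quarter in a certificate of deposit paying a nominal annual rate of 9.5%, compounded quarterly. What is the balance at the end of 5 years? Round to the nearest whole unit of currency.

C$132,435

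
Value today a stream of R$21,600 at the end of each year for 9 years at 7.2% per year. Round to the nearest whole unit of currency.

R$139,539

PV = PMT · [1 − (1+i)^(−n)] / i = 21600 · 6.460161 = 139,539.4832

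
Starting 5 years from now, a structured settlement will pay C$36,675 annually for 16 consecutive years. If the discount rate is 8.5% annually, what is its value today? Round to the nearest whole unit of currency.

Value one period before first payment (t=4): 36675 × [1 − (1+0.085)^(−16)] / 0.085 = 36675 × 8.575333 = 314,500.3469
Discount back 4 years: 314,500.3469 × (1+0.085)^(−4) = 314,500.3469 × 0.721574 = 226,935.3627

C$226,935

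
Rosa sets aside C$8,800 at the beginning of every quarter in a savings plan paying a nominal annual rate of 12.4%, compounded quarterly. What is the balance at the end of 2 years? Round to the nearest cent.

C$80,965.25

i = 0.124/4 = 0.031 per quarter; n = 2·4 = 8.
FV = PMT · [(1+i)^n − 1] / i × (1+i) = 8800 · 9.200596 = 80,965.2489
Payments are at the start of each period, so multiply by (1+i).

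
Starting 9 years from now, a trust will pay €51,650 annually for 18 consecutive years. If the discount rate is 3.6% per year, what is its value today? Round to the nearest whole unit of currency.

Value one period before first payment (t=8): 51650 × [1 − (1+0.036)^(−18)] / 0.036 = 51650 × 13.081008 = 675,634.0444
PV₀ = 675,634.0444 / (1+0.036)^8 = 675,634.0444 / 1.327022 = 509,135.6196

€509,136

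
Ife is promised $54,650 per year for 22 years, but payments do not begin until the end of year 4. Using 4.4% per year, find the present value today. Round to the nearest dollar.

PV at t=3 (ordinary 22-year annuity): 54650 × a(22|0.044) = 54650 × 13.914017 = 760,401.0502
PV₀ = 760,401.0502 / (1+0.044)^3 = 760,401.0502 / 1.137893 = 668,253.4537

$668,253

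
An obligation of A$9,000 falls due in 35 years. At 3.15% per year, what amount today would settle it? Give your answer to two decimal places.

PV = FV·(1+i)^(−n) = 9,000 × 0.337736 = 3,039.6206

A$3,039.62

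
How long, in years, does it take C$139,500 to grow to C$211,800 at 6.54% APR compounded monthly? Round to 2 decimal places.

6.40 years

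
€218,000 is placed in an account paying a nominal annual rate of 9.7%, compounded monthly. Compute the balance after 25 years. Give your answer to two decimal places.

Periodic rate i = 0.097/12 = 0.00808333; n = 25 × 12 = 300 periods.
FV = PV·(1+i)^n = 218,000 × 11.192584 = 2,439,983.4115

€2,439,983.41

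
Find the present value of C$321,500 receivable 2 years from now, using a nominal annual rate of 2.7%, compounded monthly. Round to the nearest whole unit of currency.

i = 0.027/12 = 0.00225 per month; n = 2·12 = 24.
Discount factor = (1+0.00225)^(−24) = 0.947490; PV = 321,500 × 0.947490 = 304,617.8995

C$304,618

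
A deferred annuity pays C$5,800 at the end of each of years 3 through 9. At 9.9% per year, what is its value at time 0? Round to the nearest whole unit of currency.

Value one period before first payment (t=2): 5800 × [1 − (1+0.099)^(−7)] / 0.099 = 5800 × 4.884489 = 28,330.0369
Discount back 2 years: 28,330.0369 × (1+0.099)^(−2) = 28,330.0369 × 0.827951 = 23,455.8813

C$23,456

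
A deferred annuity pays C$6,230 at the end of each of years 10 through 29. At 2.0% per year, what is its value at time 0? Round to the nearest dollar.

Value one period before first payment (t=9): 6230 × [1 − (1+0.02)^(−20)] / 0.02 = 6230 × 16.351433 = 101,869.4297
Discount back 9 years: 101,869.4297 × (1+0.02)^(−9) = 101,869.4297 × 0.836755 = 85,239.7818

C$85,240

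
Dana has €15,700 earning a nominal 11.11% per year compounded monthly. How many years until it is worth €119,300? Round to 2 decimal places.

Periodic rate i = 0.1111/12 = 0.00925833.
n = ln(119300/15700) / ln(1+0.00925833) = ln(7.59873) / 0.009216 = 220.0562 months
= 220.0562/12 years

18.34 years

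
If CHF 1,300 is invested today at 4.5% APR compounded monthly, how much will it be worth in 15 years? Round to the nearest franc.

CHF 2,550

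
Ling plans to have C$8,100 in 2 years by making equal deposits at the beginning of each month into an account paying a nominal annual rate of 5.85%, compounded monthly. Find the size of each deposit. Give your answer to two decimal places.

C$317.41

i = 0.0585/12 = 0.004875 per month; n = 2·12 = 24.
FV-annuity factor × (1+i) = 25.518657; PMT = 8100 / 25.518657 = 317.4148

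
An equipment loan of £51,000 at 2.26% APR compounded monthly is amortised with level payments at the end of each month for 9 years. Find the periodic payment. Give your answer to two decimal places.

£522.32

Periodic rate i = 0.0226/12 = 0.00188333; n = 9 × 12 = 108 periods.
PMT = 51000 / ( [1 − (1+0.00188333)^(−108)] / 0.00188333 ) = 51000 / 97.641824 = 522.3172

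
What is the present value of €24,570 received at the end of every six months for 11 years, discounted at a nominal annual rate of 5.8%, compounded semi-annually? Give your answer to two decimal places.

With 2 periods per year: i = 0.029, n = 22.
Annuity factor a(22|0.029) = 16.097753; PV = 24570 × 16.097753 = 395,521.8012

€395,521.80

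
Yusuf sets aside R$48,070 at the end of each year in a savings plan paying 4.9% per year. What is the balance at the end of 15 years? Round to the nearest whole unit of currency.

R$1,029,509

FV = 48070 × [(1+0.049)^15 − 1] / 0.049 = 48070 × 21.416865 = 1,029,508.6994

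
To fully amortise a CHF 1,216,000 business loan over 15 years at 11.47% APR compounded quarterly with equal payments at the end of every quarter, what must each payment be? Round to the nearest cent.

CHF 42,697.98

With 4 periods per year: i = 0.028675, n = 60.
Annuity-PV factor = 28.479100; PMT = 1.216e+06 / 28.479100 = 42,697.9786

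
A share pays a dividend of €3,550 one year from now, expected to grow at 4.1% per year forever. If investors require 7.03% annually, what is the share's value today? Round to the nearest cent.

€121,160.41

PV = PMT / (i − g) = 3550 / (0.0703 − 0.041) = 3550 / 0.029300 = 121,160.4096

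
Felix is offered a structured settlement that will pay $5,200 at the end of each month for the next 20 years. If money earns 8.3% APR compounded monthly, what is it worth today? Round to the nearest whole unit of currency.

$608,040

With 12 periods per year: i = 0.00691667, n = 240.
PV = PMT · [1 − (1+i)^(−n)] / i = 5200 · 116.930799 = 608,040.1554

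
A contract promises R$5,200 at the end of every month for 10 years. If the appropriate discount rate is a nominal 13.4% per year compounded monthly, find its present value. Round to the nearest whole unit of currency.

R$342,829

i = 0.134/12 = 0.0111667 per month; n = 10·12 = 120.
Annuity factor a(120|0.0111667) = 65.928583; PV = 5200 × 65.928583 = 342,828.6333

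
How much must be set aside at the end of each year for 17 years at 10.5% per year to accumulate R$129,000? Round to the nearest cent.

PMT = 129000 / ( [(1+0.105)^17 − 1] / 0.105 ) = 129000 / 42.472130 = 3,037.2859

R$3,037.29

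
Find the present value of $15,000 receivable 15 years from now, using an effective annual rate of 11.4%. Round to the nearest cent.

$2,970.39

PV = FV·(1+i)^(−n) = 15,000 × 0.198026 = 2,970.3895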